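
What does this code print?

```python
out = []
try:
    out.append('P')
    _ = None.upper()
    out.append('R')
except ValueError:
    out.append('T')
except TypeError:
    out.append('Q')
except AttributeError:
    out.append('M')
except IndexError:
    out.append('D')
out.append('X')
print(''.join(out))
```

Execution trace: 'P' (try body) → 'M' (except AttributeError) → 'X' (after the try/except). Output: PMX

Answer: PMX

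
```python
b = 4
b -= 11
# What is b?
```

Trace:
`b = 4` → b = 4
`b -= 11` → b = -7
So b = -7

Answer: -7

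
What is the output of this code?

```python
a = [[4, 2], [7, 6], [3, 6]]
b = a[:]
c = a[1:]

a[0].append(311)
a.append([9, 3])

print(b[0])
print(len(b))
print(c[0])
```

Key concept: slice with nested mutation.
Step by step:
`a = [[4, 2], [7, 6], [3, 6]]` → a = [[4, 2], [7, 6], [3, 6]]
`b = a[:]` → b = [[4, 2], [7, 6], [3, 6]]
`c = a[1:]` → c = [[7, 6], [3, 6]]
`a[0].append(311)` → a = [[4, 2, 311], [7, 6], [3, 6]]; b = [[4, 2, 311], [7, 6], [3, 6]]
`a.append([9, 3])` → a = [[4, 2, 311], [7, 6], [3, 6], [9, 3]]
`print(b[0])` → prints [4, 2, 311]
`print(len(b))` → prints 3
`print(c[0])` → prints [7, 6]

Answer:
[4, 2, 311]
3
[7, 6]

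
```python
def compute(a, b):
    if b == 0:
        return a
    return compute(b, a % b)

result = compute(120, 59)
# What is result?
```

compute(120, 59) -> compute(59, 2) -> compute(2, 1) -> compute(1, 0) -> 1

Answer: 1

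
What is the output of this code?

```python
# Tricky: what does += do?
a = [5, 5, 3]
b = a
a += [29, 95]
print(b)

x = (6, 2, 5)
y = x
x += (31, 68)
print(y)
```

Key concept: += behavior differs for mutable vs immutable.
Step by step:
`a = [5, 5, 3]` → a = [5, 5, 3]
`b = a` → b = [5, 5, 3] (same object as a)
`a += [29, 95]` → a = [5, 5, 3, 29, 95] (same object as b); b = [5, 5, 3, 29, 95] (same object as a)
`print(b)` → prints [5, 5, 3, 29, 95]
`x = (6, 2, 5)` → x = (6, 2, 5)
`y = x` → y = (6, 2, 5)
`x += (31, 68)` → x = (6, 2, 5, 31, 68)
`print(y)` → prints (6, 2, 5)

Answer:
[5, 5, 3, 29, 95]
(6, 2, 5)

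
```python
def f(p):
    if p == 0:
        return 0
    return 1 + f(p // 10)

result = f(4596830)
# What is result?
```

Count of digits of 4596830: 7

Answer: 7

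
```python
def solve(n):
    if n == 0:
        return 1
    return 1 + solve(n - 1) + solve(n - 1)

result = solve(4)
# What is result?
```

solve(n) = 1 + 2·solve(n-1), solve(0)=1. Closed form: (1+1)·2^4 - 1 = 31.

Answer: 31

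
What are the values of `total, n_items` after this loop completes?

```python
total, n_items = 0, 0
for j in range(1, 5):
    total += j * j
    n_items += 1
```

Sum of squares and count
`total, n_items` takes the values: (0, 0) → (1, 0) → (1, 1) → (5, 1) → (5, 2) → (14, 2) → (14, 3) → (30, 3) → (30, 4)

Answer: 30, 4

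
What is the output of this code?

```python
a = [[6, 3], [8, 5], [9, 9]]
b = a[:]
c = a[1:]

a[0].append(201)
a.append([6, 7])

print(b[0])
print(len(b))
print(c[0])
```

Key concept: slice with nested mutation.
Step by step:
`a = [[6, 3], [8, 5], [9, 9]]` → a = [[6, 3], [8, 5], [9, 9]]
`b = a[:]` → b = [[6, 3], [8, 5], [9, 9]]
`c = a[1:]` → c = [[8, 5], [9, 9]]
`a[0].append(201)` → a = [[6, 3, 201], [8, 5], [9, 9]]; b = [[6, 3, 201], [8, 5], [9, 9]]
`a.append([6, 7])` → a = [[6, 3, 201], [8, 5], [9, 9], [6, 7]]
`print(b[0])` → prints [6, 3, 201]
`print(len(b))` → prints 3
`print(c[0])` → prints [8, 5]

Answer:
[6, 3, 201]
3
[8, 5]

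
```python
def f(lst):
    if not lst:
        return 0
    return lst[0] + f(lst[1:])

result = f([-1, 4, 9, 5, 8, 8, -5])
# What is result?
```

(-1) + 4 + 9 + 5 + 8 + 8 + (-5) + 0 = 28

Answer: 28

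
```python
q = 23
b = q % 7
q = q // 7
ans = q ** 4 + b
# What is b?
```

Trace:
`q = 23` → q = 23
`b = q % 7` → b = 2
`q = q // 7` → q = 3
`ans = q ** 4 + b` → ans = 83
So b = 2

Answer: 2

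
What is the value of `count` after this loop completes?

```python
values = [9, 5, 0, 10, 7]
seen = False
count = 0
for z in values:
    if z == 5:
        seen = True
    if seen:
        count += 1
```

Count elements after first 5 in [9, 5, 0, 10, 7]
`count` takes the values: 0 → 1 → 2 → 3 → 4

Answer: 4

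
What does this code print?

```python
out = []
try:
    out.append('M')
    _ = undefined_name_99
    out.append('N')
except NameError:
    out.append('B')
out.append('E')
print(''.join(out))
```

Execution trace: 'M' (try body) → 'B' (except NameError) → 'E' (after the try/except). Output: MBE

Answer: MBE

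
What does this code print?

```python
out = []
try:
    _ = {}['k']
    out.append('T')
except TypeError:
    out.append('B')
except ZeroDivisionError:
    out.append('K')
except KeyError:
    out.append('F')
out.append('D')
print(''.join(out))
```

Execution trace: 'F' (except KeyError) → 'D' (after the try/except). Output: FD

Answer: FD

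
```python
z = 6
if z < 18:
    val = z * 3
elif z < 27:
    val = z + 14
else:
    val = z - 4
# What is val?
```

Trace:
`z = 6` → z = 6
`if z < 18: ...` → z < 18 is True → val = 18
So val = 18

Answer: 18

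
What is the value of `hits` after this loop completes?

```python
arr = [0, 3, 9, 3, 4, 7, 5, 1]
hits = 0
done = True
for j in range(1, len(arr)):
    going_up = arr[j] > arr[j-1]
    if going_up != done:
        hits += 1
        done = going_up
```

Count direction changes in [0, 3, 9, 3, 4, 7, 5, 1]
`hits` takes the values: 0 → 1 → 2 → 3

Answer: 3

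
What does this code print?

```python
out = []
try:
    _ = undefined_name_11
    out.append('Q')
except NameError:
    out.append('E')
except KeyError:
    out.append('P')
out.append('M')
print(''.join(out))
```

Execution trace: 'E' (except NameError) → 'M' (after the try/except). Output: EM

Answer: EM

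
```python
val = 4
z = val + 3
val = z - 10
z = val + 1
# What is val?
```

Trace:
`val = 4` → val = 4
`z = val + 3` → z = 7
`val = z - 10` → val = -3
`z = val + 1` → z = -2
So val = -3

Answer: -3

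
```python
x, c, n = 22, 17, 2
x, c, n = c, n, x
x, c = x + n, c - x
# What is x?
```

Trace:
`x, c, n = 22, 17, 2` → x = 22; c = 17; n = 2
`x, c, n = c, n, x` → x = 17; c = 2; n = 22
`x, c = x + n, c - x` → x = 39; c = -15
So x = 39

Answer: 39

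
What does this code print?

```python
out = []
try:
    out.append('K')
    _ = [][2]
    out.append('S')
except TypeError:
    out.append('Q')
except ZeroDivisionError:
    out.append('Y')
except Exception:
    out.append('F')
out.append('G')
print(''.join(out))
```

Execution trace: 'K' (try body) → 'F' (except Exception) → 'G' (after the try/except). Output: KFG

Answer: KFG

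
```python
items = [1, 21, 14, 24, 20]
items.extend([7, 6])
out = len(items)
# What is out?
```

Trace:
`items = [1, 21, 14, 24, 20]` → items = [1, 21, 14, 24, 20]
`items.extend([7, 6])` → items = [1, 21, 14, 24, 20, 7, 6]
`out = len(items)` → out = 7
So out = 7

Answer: 7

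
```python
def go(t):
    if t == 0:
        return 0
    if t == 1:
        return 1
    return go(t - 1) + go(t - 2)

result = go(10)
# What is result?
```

Build up from base cases: go(0)=0, go(1)=1, go(2)=1, go(3)=2, go(4)=3, go(5)=5, go(6)=8, ..., go(10)=55

Answer: 55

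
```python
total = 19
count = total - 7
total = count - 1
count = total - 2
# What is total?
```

Trace:
`total = 19` → total = 19
`count = total - 7` → count = 12
`total = count - 1` → total = 11
`count = total - 2` → count = 9
So total = 11

Answer: 11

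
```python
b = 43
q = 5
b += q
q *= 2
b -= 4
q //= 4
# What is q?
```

Trace:
`b = 43` → b = 43
`q = 5` → q = 5
`b += q` → b = 48
`q *= 2` → q = 10
`b -= 4` → b = 44
`q //= 4` → q = 2
So q = 2

Answer: 2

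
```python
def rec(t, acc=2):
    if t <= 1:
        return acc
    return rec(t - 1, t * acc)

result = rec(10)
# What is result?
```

Accumulator trace (n, acc): (10, 2) -> (9, 20) -> (8, 180) -> (7, 1440) -> (6, 10080) -> (5, 60480) -> (4, 302400) -> (3, 1209600) -> (2, 3628800) -> (1, 7257600) -> return 7257600

Answer: 7257600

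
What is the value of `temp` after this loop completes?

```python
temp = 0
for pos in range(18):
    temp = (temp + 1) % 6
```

Increment mod 6, 18 times = 0
`temp` takes the values: 0 → 1 → 2 → 3 → 4 → 5 → 0 → 1 → 2 → 3 → 4 → 5 → 0 → 1 → 2 → 3 → 4 → 5 → 0

Answer: 0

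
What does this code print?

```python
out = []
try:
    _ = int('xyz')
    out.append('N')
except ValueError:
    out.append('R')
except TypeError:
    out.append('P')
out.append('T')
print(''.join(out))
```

Execution trace: 'R' (except ValueError) → 'T' (after the try/except). Output: RT

Answer: RT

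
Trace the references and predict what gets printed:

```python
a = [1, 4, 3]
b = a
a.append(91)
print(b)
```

Key concept: basic list aliasing.
Step by step:
`a = [1, 4, 3]` → a = [1, 4, 3]
`b = a` → b = [1, 4, 3] (same object as a)
`a.append(91)` → a = [1, 4, 3, 91] (same object as b); b = [1, 4, 3, 91] (same object as a)
`print(b)` → prints [1, 4, 3, 91]

Answer: [1, 4, 3, 91]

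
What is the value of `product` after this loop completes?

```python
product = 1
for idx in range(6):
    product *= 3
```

3^6 = 729
`product` takes the values: 1 → 3 → 9 → 27 → 81 → 243 → 729

Answer: 729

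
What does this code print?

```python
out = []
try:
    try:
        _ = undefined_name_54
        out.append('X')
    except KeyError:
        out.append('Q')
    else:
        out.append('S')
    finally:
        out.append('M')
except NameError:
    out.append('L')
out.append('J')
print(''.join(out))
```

Execution trace: 'M' (finally) → 'L' (outer except NameError) → 'J' (after the try/except). Output: MLJ

Answer: MLJ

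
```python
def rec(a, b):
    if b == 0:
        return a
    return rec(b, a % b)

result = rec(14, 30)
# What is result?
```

rec(14, 30) -> rec(30, 14) -> rec(14, 2) -> rec(2, 0) -> 2

Answer: 2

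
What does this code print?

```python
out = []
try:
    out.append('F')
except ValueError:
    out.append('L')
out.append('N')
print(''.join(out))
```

Execution trace: 'F' (try body, no exception) → 'N' (after the try/except). Output: FN

Answer: FN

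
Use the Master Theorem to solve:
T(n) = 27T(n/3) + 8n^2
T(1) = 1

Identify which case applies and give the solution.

a=27, b=3, f(n)=8n^2. log_3(27) = 3. Since c=2 < 3, Case 1 applies: T(n) = Θ(n^log_b(a)) = O(n^3).

Answer: O(n^3) - Case 1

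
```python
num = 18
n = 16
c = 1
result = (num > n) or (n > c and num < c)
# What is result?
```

Trace:
`num = 18` → num = 18
`n = 16` → n = 16
`c = 1` → c = 1
`result = (num > n) or (n > c and num < c)` → result = True
So result = True

Answer: True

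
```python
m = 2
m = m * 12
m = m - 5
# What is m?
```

Trace:
`m = 2` → m = 2
`m = m * 12` → m = 24
`m = m - 5` → m = 19
So m = 19

Answer: 19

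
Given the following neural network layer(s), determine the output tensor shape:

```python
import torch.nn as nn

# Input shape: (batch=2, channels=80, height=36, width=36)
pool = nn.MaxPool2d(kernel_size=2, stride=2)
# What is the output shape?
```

Input: (2, 80, 36, 36) -> Output: (2, 80, 18, 18)

Answer: (2, 80, 18, 18)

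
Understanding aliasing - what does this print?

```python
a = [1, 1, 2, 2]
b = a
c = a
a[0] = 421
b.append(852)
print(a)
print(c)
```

Key concept: multiple aliases.
Step by step:
`a = [1, 1, 2, 2]` → a = [1, 1, 2, 2]
`b = a` → b = [1, 1, 2, 2] (same object as a)
`c = a` → c = [1, 1, 2, 2] (same object as a, b)
`a[0] = 421` → a = [421, 1, 2, 2] (same object as b, c); b = [421, 1, 2, 2] (same object as a, c); c = [421, 1, 2, 2] (same object as a, b)
`b.append(852)` → a = [421, 1, 2, 2, 852] (same object as b, c); b = [421, 1, 2, 2, 852] (same object as a, c); c = [421, 1, 2, 2, 852] (same object as a, b)
`print(a)` → prints [421, 1, 2, 2, 852]
`print(c)` → prints [421, 1, 2, 2, 852]

Answer:
[421, 1, 2, 2, 852]
[421, 1, 2, 2, 852]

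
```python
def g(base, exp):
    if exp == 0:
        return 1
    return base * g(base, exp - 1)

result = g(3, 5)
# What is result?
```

g(3, 5) = 3 * 3 * 3 * 3 * 3 = 243

Answer: 243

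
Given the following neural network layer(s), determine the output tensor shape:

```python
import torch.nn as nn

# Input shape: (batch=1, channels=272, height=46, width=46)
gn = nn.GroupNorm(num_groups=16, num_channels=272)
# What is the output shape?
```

Input: (1, 272, 46, 46) -> Output: (1, 272, 46, 46)

Answer: (1, 272, 46, 46)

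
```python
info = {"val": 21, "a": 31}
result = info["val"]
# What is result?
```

Trace:
`info = {"val": 21, "a": 31}` → info = {'val': 21, 'a': 31}
`result = info["val"]` → result = 21
So result = 21

Answer: 21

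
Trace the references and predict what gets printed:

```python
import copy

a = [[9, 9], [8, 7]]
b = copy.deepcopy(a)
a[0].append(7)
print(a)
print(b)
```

Key concept: deep copy is fully independent.
Step by step:
`a = [[9, 9], [8, 7]]` → a = [[9, 9], [8, 7]]
`b = copy.deepcopy(a)` → b = [[9, 9], [8, 7]]
`a[0].append(7)` → a = [[9, 9, 7], [8, 7]]
`print(a)` → prints [[9, 9, 7], [8, 7]]
`print(b)` → prints [[9, 9], [8, 7]]

Answer:
[[9, 9, 7], [8, 7]]
[[9, 9], [8, 7]]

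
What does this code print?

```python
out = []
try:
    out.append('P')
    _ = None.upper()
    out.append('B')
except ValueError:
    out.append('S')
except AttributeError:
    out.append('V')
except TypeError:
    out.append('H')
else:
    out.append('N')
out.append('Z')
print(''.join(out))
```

Execution trace: 'P' (try body) → 'V' (except AttributeError) → 'Z' (after the try/except). Output: PVZ

Answer: PVZ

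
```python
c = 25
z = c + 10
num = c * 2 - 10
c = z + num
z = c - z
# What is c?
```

Trace:
`c = 25` → c = 25
`z = c + 10` → z = 35
`num = c * 2 - 10` → num = 40
`c = z + num` → c = 75
`z = c - z` → z = 40
So c = 75

Answer: 75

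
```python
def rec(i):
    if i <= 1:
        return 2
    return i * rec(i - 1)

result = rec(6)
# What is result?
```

rec(6) = 6 * 5 * 4 * 3 * 2 * 2 = 1440

Answer: 1440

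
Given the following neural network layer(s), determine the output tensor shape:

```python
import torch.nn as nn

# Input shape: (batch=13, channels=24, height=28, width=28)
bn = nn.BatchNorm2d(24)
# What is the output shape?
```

Input: (13, 24, 28, 28) -> Output: (13, 24, 28, 28)

Answer: (13, 24, 28, 28)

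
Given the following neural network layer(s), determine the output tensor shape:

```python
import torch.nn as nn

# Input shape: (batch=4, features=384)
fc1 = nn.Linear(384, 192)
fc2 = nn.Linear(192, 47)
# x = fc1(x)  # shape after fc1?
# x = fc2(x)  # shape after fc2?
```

Input: (4, 384) -> after fc1: (4, 192) -> Output: (4, 47)

Answer: (4, 47)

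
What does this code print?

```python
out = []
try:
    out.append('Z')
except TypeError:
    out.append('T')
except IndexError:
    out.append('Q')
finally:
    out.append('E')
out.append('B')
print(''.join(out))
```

Execution trace: 'Z' (try body, no exception) → 'E' (finally) → 'B' (after the try/except). Output: ZEB

Answer: ZEB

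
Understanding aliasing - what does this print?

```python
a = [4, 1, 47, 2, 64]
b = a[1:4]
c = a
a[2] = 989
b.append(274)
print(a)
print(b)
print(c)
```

Key concept: slice vs alias.
Step by step:
`a = [4, 1, 47, 2, 64]` → a = [4, 1, 47, 2, 64]
`b = a[1:4]` → b = [1, 47, 2]
`c = a` → c = [4, 1, 47, 2, 64] (same object as a)
`a[2] = 989` → a = [4, 1, 989, 2, 64] (same object as c); c = [4, 1, 989, 2, 64] (same object as a)
`b.append(274)` → b = [1, 47, 2, 274]
`print(a)` → prints [4, 1, 989, 2, 64]
`print(b)` → prints [1, 47, 2, 274]
`print(c)` → prints [4, 1, 989, 2, 64]

Answer:
[4, 1, 989, 2, 64]
[1, 47, 2, 274]
[4, 1, 989, 2, 64]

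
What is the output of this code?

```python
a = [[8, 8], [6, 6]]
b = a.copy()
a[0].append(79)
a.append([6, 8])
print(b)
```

Key concept: shallow copy with nested lists.
Step by step:
`a = [[8, 8], [6, 6]]` → a = [[8, 8], [6, 6]]
`b = a.copy()` → b = [[8, 8], [6, 6]]
`a[0].append(79)` → a = [[8, 8, 79], [6, 6]]; b = [[8, 8, 79], [6, 6]]
`a.append([6, 8])` → a = [[8, 8, 79], [6, 6], [6, 8]]
`print(b)` → prints [[8, 8, 79], [6, 6]]

Answer: [[8, 8, 79], [6, 6]]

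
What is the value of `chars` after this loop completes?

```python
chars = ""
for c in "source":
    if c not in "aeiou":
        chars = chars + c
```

Remove vowels from 'source'
`chars` takes the values: "" → "s" → "sr" → "src"

Answer: "src"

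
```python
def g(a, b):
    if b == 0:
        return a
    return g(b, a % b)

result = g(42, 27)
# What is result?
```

g(42, 27) -> g(27, 15) -> g(15, 12) -> g(12, 3) -> g(3, 0) -> 3

Answer: 3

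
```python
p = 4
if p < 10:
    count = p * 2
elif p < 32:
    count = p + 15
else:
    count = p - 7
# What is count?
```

Trace:
`p = 4` → p = 4
`if p < 10: ...` → p < 10 is True → count = 8
So count = 8

Answer: 8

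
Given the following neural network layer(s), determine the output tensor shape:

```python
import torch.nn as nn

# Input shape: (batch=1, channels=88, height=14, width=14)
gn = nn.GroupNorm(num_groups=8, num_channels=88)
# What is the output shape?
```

Input: (1, 88, 14, 14) -> Output: (1, 88, 14, 14)

Answer: (1, 88, 14, 14)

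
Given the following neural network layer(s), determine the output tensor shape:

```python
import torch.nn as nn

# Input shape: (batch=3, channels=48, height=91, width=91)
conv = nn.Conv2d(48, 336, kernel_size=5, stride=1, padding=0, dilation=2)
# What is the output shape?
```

Input: (3, 48, 91, 91) -> Output: (3, 336, 83, 83)

Answer: (3, 336, 83, 83)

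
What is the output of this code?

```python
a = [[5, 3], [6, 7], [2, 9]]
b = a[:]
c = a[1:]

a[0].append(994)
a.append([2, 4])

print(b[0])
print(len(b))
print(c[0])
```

Key concept: slice with nested mutation.
Step by step:
`a = [[5, 3], [6, 7], [2, 9]]` → a = [[5, 3], [6, 7], [2, 9]]
`b = a[:]` → b = [[5, 3], [6, 7], [2, 9]]
`c = a[1:]` → c = [[6, 7], [2, 9]]
`a[0].append(994)` → a = [[5, 3, 994], [6, 7], [2, 9]]; b = [[5, 3, 994], [6, 7], [2, 9]]
`a.append([2, 4])` → a = [[5, 3, 994], [6, 7], [2, 9], [2, 4]]
`print(b[0])` → prints [5, 3, 994]
`print(len(b))` → prints 3
`print(c[0])` → prints [6, 7]

Answer:
[5, 3, 994]
3
[6, 7]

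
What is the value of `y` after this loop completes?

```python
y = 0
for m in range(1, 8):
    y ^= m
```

XOR of 1 to 7
`y` takes the values: 0 → 1 → 3 → 0 → 4 → 1 → 7 → 0

Answer: 0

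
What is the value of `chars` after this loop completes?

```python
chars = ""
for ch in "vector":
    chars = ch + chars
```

Reverse 'vector'
`chars` takes the values: "" → "v" → "ev" → "cev" → "tcev" → "otcev" → "rotcev"

Answer: "rotcev"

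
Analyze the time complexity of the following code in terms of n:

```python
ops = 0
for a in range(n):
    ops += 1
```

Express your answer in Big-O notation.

Each loop level contributes: n. Multiplying the contributions gives O(n).

Answer: O(n)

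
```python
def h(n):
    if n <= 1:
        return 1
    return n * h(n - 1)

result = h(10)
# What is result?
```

h(10) = 10 * 9 * 8 * 7 * 6 * 5 * 4 * 3 * 2 * 1 = 3628800

Answer: 3628800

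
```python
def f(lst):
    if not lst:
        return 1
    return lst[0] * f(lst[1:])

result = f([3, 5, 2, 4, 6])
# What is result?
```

Product over [3, 5, 2, 4, 6] = 3 * 5 * 2 * 4 * 6 = 720

Answer: 720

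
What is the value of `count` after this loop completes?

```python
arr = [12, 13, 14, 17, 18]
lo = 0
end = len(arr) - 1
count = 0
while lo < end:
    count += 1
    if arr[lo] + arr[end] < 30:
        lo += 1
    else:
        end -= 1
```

Steps to find pair summing to 30
`count` takes the values: 0 → 1 → 2 → 3 → 4

Answer: 4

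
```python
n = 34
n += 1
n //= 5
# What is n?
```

Trace:
`n = 34` → n = 34
`n += 1` → n = 35
`n //= 5` → n = 7
So n = 7

Answer: 7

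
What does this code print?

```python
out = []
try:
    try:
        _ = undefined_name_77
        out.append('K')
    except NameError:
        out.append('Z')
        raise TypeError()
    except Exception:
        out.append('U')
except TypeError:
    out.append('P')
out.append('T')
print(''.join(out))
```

Execution trace: 'Z' (inner except NameError) → 'P' (outer except TypeError) → 'T' (after the try/except). Output: ZPT

Answer: ZPT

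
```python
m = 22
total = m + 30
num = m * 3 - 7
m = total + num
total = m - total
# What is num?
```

Trace:
`m = 22` → m = 22
`total = m + 30` → total = 52
`num = m * 3 - 7` → num = 59
`m = total + num` → m = 111
`total = m - total` → total = 59
So num = 59

Answer: 59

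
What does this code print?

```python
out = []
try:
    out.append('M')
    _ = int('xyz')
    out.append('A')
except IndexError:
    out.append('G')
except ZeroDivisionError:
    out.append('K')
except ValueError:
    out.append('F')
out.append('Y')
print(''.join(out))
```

Execution trace: 'M' (try body) → 'F' (except ValueError) → 'Y' (after the try/except). Output: MFY

Answer: MFY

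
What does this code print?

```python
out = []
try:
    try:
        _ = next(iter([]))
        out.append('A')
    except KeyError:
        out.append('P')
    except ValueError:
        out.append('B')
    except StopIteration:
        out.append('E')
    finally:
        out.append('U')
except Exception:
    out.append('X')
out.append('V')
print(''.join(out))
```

Execution trace: 'E' (inner except StopIteration) → 'U' (inner finally) → 'V' (after the try/except). Output: EUV

Answer: EUV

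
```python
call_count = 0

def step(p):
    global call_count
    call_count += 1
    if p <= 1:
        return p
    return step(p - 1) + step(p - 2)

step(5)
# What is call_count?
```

Calls(p) = 1 + Calls(p-1) + Calls(p-2); Calls(0)=Calls(1)=1. For p=5 this gives 15.

Answer: 15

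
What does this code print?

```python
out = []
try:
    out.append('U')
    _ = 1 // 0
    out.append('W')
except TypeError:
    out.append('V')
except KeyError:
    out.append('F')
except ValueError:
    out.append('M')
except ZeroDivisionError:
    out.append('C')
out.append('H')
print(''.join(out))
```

Execution trace: 'U' (try body) → 'C' (except ZeroDivisionError) → 'H' (after the try/except). Output: UCH

Answer: UCH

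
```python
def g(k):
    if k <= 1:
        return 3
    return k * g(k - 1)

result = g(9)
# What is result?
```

g(9) = 9 * 8 * 7 * 6 * 5 * 4 * 3 * 2 * 3 = 1088640

Answer: 1088640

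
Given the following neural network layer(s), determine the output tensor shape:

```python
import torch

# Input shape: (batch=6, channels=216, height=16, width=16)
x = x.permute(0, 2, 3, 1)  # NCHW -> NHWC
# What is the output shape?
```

Input: (6, 216, 16, 16) -> Output: (6, 16, 16, 216)

Answer: (6, 16, 16, 216)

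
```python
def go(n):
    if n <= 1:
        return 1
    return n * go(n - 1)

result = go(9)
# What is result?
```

go(9) = 9 * 8 * 7 * 6 * 5 * 4 * 3 * 2 * 1 = 362880

Answer: 362880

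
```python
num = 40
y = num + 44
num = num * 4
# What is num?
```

Trace:
`num = 40` → num = 40
`y = num + 44` → y = 84
`num = num * 4` → num = 160
So num = 160

Answer: 160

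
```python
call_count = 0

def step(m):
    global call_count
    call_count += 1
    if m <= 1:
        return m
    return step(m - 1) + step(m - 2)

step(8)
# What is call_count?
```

Calls(m) = 1 + Calls(m-1) + Calls(m-2); Calls(0)=Calls(1)=1. For m=8 this gives 67.

Answer: 67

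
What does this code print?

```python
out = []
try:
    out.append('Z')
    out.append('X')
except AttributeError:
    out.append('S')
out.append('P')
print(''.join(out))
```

Execution trace: 'Z' (try body) → 'X' (try body, no exception) → 'P' (after the try/except). Output: ZXP

Answer: ZXP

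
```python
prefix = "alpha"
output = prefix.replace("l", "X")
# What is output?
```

Trace:
`prefix = "alpha"` → prefix = 'alpha'
`output = prefix.replace("l", "X")` → output = 'aXpha'
So output = 'aXpha'

Answer: 'aXpha'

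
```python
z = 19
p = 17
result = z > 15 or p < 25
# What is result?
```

Trace:
`z = 19` → z = 19
`p = 17` → p = 17
`result = z > 15 or p < 25` → result = True
So result = True

Answer: True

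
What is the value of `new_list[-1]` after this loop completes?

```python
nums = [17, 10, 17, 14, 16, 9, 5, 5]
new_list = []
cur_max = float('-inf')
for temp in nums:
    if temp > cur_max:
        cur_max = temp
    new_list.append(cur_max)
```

Running max ends at 17
`new_list` takes the values: [] → [17] → [17, 17] → [17, 17, 17] → [17, 17, 17, 17] → [17, 17, 17, 17, 17] → [17, 17, 17, 17, 17, 17] → [17, 17, 17, 17, 17, 17, 17] → [17, 17, 17, 17, 17, 17, 17, 17]
So `new_list[-1]` = 17

Answer: 17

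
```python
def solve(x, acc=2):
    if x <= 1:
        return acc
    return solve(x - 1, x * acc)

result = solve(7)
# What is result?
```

Accumulator trace (n, acc): (7, 2) -> (6, 14) -> (5, 84) -> (4, 420) -> (3, 1680) -> (2, 5040) -> (1, 10080) -> return 10080

Answer: 10080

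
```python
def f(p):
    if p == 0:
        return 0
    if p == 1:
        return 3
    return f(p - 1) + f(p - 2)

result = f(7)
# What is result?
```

Build up from base cases: f(0)=0, f(1)=3, f(2)=3, f(3)=6, f(4)=9, f(5)=15, f(6)=24, ..., f(7)=39

Answer: 39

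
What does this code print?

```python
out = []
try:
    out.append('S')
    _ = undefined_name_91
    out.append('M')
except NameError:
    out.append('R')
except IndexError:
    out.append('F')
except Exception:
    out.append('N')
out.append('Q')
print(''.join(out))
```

Execution trace: 'S' (try body) → 'R' (except NameError) → 'Q' (after the try/except). Output: SRQ

Answer: SRQ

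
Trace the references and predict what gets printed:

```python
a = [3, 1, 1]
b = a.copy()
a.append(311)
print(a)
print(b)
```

Key concept: list.copy() creates independent copy.
Step by step:
`a = [3, 1, 1]` → a = [3, 1, 1]
`b = a.copy()` → b = [3, 1, 1]
`a.append(311)` → a = [3, 1, 1, 311]
`print(a)` → prints [3, 1, 1, 311]
`print(b)` → prints [3, 1, 1]

Answer:
[3, 1, 1, 311]
[3, 1, 1]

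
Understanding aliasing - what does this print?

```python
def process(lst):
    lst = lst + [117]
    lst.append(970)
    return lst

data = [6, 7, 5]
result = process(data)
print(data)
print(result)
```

Key concept: rebinding parameter vs mutation.
Step by step:
`data = [6, 7, 5]` → data = [6, 7, 5]
`result = process(data)` → result = [6, 7, 5, 117, 970]
`print(data)` → prints [6, 7, 5]
`print(result)` → prints [6, 7, 5, 117, 970]

Answer:
[6, 7, 5]
[6, 7, 5, 117, 970]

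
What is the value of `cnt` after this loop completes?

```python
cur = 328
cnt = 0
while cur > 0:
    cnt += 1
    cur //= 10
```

Count digits by repeated division by 10
`cnt` takes the values: 0 → 1 → 2 → 3

Answer: 3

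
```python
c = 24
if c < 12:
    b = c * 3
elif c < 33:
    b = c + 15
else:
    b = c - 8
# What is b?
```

Trace:
`c = 24` → c = 24
`if c < 12: ...` → c < 12 is False, c < 33 is True → b = 39
So b = 39

Answer: 39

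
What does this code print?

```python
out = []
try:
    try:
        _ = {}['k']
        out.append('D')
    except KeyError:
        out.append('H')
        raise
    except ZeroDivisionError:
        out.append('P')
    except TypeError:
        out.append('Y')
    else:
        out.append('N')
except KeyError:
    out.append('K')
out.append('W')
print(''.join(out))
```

Execution trace: 'H' (inner except KeyError) → 'K' (outer except KeyError) → 'W' (after the try/except). Output: HKW

Answer: HKW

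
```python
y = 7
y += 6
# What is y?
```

Trace:
`y = 7` → y = 7
`y += 6` → y = 13
So y = 13

Answer: 13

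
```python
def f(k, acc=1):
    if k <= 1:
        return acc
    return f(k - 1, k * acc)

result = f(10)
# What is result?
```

Accumulator trace (n, acc): (10, 1) -> (9, 10) -> (8, 90) -> (7, 720) -> (6, 5040) -> (5, 30240) -> (4, 151200) -> (3, 604800) -> (2, 1814400) -> (1, 3628800) -> return 3628800

Answer: 3628800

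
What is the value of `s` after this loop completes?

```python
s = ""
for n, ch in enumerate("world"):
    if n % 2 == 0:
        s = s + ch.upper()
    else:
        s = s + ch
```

Uppercase even positions in 'world'
`s` takes the values: "" → "W" → "Wo" → "WoR" → "WoRl" → "WoRlD"

Answer: "WoRlD"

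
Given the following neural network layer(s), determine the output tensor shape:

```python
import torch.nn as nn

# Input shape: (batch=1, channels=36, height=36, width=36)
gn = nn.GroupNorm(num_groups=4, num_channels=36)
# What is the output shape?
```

Input: (1, 36, 36, 36) -> Output: (1, 36, 36, 36)

Answer: (1, 36, 36, 36)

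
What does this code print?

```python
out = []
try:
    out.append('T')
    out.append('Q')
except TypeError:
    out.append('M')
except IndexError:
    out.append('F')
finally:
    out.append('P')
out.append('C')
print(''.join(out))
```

Execution trace: 'T' (try body) → 'Q' (try body, no exception) → 'P' (finally) → 'C' (after the try/except). Output: TQPC

Answer: TQPC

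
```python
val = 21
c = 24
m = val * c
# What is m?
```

Trace:
`val = 21` → val = 21
`c = 24` → c = 24
`m = val * c` → m = 504
So m = 504

Answer: 504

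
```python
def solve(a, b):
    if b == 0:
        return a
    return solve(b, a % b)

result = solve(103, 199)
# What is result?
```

solve(103, 199) -> solve(199, 103) -> solve(103, 96) -> solve(96, 7) -> solve(7, 5) -> solve(5, 2) -> solve(2, 1) -> solve(1, 0) -> 1

Answer: 1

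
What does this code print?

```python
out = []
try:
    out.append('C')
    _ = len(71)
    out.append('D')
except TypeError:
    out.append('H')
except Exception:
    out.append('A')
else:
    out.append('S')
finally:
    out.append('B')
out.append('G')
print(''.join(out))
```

Execution trace: 'C' (try body) → 'H' (except TypeError) → 'B' (finally) → 'G' (after the try/except). Output: CHBG

Answer: CHBG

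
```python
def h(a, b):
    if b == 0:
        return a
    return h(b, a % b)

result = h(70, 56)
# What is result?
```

h(70, 56) -> h(56, 14) -> h(14, 0) -> 14

Answer: 14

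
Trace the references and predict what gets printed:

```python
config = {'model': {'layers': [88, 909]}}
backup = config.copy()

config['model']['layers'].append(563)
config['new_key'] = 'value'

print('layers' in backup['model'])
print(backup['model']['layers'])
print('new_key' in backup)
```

Key concept: shallow copy gotcha with nested dict.
Step by step:
`config = {'model': {'layers': [88, 909]}}` → config = {'model': {'layers': [88, 909]}}
`backup = config.copy()` → backup = {'model': {'layers': [88, 909]}}
`config['model']['layers'].append(563)` → config = {'model': {'layers': [88, 909, 563]}}; backup = {'model': {'layers': [88, 909, 563]}}
`config['new_key'] = 'value'` → config = {'model': {'layers': [88, 909, 563]}, 'new_key': 'value'}
`print('layers' in backup['model'])` → prints True
`print(backup['model']['layers'])` → prints [88, 909, 563]
`print('new_key' in backup)` → prints False

Answer:
True
[88, 909, 563]
False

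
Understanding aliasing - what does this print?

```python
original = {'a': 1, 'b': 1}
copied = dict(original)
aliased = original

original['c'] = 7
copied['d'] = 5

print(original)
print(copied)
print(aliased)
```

Key concept: dict() creates copy, assignment creates alias.
Step by step:
`original = {'a': 1, 'b': 1}` → original = {'a': 1, 'b': 1}
`copied = dict(original)` → copied = {'a': 1, 'b': 1}
`aliased = original` → aliased = {'a': 1, 'b': 1} (same object as original)
`original['c'] = 7` → original = {'a': 1, 'b': 1, 'c': 7} (same object as aliased); aliased = {'a': 1, 'b': 1, 'c': 7} (same object as original)
`copied['d'] = 5` → copied = {'a': 1, 'b': 1, 'd': 5}
`print(original)` → prints {'a': 1, 'b': 1, 'c': 7}
`print(copied)` → prints {'a': 1, 'b': 1, 'd': 5}
`print(aliased)` → prints {'a': 1, 'b': 1, 'c': 7}

Answer:
{'a': 1, 'b': 1, 'c': 7}
{'a': 1, 'b': 1, 'd': 5}
{'a': 1, 'b': 1, 'c': 7}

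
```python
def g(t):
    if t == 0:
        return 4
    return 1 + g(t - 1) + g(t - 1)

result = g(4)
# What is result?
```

g(t) = 1 + 2·g(t-1), g(0)=4. Closed form: (4+1)·2^4 - 1 = 79.

Answer: 79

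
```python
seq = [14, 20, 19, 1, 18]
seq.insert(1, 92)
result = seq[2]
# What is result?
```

Trace:
`seq = [14, 20, 19, 1, 18]` → seq = [14, 20, 19, 1, 18]
`seq.insert(1, 92)` → seq = [14, 92, 20, 19, 1, 18]
`result = seq[2]` → result = 20
So result = 20

Answer: 20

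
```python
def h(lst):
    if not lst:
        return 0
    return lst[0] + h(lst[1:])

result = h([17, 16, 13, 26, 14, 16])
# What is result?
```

17 + 16 + 13 + 26 + 14 + 16 + 0 = 102

Answer: 102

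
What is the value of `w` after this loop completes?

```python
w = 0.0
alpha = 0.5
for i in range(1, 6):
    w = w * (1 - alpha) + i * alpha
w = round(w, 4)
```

Moving average with lr=0.5
`w` takes the values: 0.0 → 0.5 → 1.25 → 2.125 → 3.0625 → 4.03125 → 4.0312

Answer: 4.0312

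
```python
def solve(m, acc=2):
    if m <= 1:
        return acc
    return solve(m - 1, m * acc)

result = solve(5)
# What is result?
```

Accumulator trace (n, acc): (5, 2) -> (4, 10) -> (3, 40) -> (2, 120) -> (1, 240) -> return 240

Answer: 240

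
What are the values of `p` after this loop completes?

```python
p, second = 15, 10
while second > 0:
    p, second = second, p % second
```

GCD of 15 and 10
`p` takes the values: 15 → 10 → 5

Answer: 5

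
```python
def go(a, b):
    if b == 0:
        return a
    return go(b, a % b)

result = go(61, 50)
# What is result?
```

go(61, 50) -> go(50, 11) -> go(11, 6) -> go(6, 5) -> go(5, 1) -> go(1, 0) -> 1

Answer: 1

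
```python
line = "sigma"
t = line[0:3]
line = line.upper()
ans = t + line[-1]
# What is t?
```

Trace:
`line = "sigma"` → line = 'sigma'
`t = line[0:3]` → t = 'sig'
`line = line.upper()` → line = 'SIGMA'
`ans = t + line[-1]` → ans = 'sigA'
So t = 'sig'

Answer: 'sig'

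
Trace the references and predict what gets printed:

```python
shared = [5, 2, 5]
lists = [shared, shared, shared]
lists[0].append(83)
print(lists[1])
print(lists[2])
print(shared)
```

Key concept: list of same reference.
Step by step:
`shared = [5, 2, 5]` → shared = [5, 2, 5]
`lists = [shared, shared, shared]` → lists = [[5, 2, 5], [5, 2, 5], [5, 2, 5]]
`lists[0].append(83)` → shared = [5, 2, 5, 83]; lists = [[5, 2, 5, 83], [5, 2, 5, 83], [5, 2, 5, 83]]
`print(lists[1])` → prints [5, 2, 5, 83]
`print(lists[2])` → prints [5, 2, 5, 83]
`print(shared)` → prints [5, 2, 5, 83]

Answer:
[5, 2, 5, 83]
[5, 2, 5, 83]
[5, 2, 5, 83]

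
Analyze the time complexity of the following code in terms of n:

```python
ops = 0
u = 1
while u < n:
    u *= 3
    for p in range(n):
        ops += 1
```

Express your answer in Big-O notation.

Each loop level contributes: log n × n. Multiplying the contributions gives O(n log n).

Answer: O(n log n)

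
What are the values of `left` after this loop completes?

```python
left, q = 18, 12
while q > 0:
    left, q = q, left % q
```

GCD of 18 and 12
`left` takes the values: 18 → 12 → 6

Answer: 6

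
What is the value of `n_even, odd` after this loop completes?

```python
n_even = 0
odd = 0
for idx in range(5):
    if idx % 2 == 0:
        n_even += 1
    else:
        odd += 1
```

Count evens and odds in range(5)
`n_even, odd` takes the values: (0, 0) → (1, 0) → (1, 1) → (2, 1) → (2, 2) → (3, 2)

Answer: 3, 2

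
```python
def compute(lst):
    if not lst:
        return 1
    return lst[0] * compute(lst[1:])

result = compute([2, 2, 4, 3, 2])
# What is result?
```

Product over [2, 2, 4, 3, 2] = 2 * 2 * 4 * 3 * 2 = 96

Answer: 96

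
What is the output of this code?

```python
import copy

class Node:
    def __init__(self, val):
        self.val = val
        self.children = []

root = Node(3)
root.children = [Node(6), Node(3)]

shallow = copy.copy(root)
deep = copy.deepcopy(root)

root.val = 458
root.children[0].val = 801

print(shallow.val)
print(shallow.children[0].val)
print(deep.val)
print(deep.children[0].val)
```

Key concept: deep copy with custom objects.
Step by step:
`root = Node(3)` → root = Node(val=3, children=[])
`root.children = [Node(6), Node(3)]` → root = Node(val=3, children=[Node(val=6, children=[]), Node(val=3, children=[])])
`shallow = copy.copy(root)` → shallow = Node(val=3, children=[Node(val=6, children=[]), Node(val=3, children=[])])
`deep = copy.deepcopy(root)` → deep = Node(val=3, children=[Node(val=6, children=[]), Node(val=3, children=[])])
`root.val = 458` → root = Node(val=458, children=[Node(val=6, children=[]), Node(val=3, children=[])])
`root.children[0].val = 801` → root = Node(val=458, children=[Node(val=801, children=[]), Node(val=3, children=[])]); shallow = Node(val=3, children=[Node(val=801, children=[]), Node(val=3, children=[])])
`print(shallow.val)` → prints 3
`print(shallow.children[0].val)` → prints 801
`print(deep.val)` → prints 3
`print(deep.children[0].val)` → prints 6

Answer:
3
801
3
6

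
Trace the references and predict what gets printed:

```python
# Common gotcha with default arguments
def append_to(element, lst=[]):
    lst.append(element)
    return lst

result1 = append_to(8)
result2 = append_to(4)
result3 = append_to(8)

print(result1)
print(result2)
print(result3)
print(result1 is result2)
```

Key concept: mutable default argument gotcha.
Step by step:
`result1 = append_to(8)` → result1 = [8]
`result2 = append_to(4)` → result1 = [8, 4] (same object as result2); result2 = [8, 4] (same object as result1)
`result3 = append_to(8)` → result1 = [8, 4, 8] (same object as result2, result3); result2 = [8, 4, 8] (same object as result1, result3); result3 = [8, 4, 8] (same object as result1, result2)
`print(result1)` → prints [8, 4, 8]
`print(result2)` → prints [8, 4, 8]
`print(result3)` → prints [8, 4, 8]
`print(result1 is result2)` → prints True

Answer:
[8, 4, 8]
[8, 4, 8]
[8, 4, 8]
True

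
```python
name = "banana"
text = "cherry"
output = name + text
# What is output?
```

Trace:
`name = "banana"` → name = 'banana'
`text = "cherry"` → text = 'cherry'
`output = name + text` → output = 'bananacherry'
So output = 'bananacherry'

Answer: 'bananacherry'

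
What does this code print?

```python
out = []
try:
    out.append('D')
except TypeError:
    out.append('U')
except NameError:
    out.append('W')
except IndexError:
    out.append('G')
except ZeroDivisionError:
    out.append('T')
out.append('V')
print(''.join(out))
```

Execution trace: 'D' (try body, no exception) → 'V' (after the try/except). Output: DV

Answer: DV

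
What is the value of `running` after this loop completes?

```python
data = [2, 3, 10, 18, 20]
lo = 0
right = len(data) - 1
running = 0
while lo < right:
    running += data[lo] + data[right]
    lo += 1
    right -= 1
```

Sum of pairs from ends
`running` takes the values: 0 → 22 → 43

Answer: 43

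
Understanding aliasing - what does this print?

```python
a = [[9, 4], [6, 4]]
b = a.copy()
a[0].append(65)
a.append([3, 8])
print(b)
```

Key concept: shallow copy with nested lists.
Step by step:
`a = [[9, 4], [6, 4]]` → a = [[9, 4], [6, 4]]
`b = a.copy()` → b = [[9, 4], [6, 4]]
`a[0].append(65)` → a = [[9, 4, 65], [6, 4]]; b = [[9, 4, 65], [6, 4]]
`a.append([3, 8])` → a = [[9, 4, 65], [6, 4], [3, 8]]
`print(b)` → prints [[9, 4, 65], [6, 4]]

Answer: [[9, 4, 65], [6, 4]]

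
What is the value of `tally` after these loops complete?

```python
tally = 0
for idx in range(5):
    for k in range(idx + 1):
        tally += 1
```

Triangle: 1 + 2 + ... + 5
`tally` takes the values: 0 → 1 → 2 → 3 → 4 → 5 → 6 → 7 → 8 → 9 → 10 → 11 → 12 → 13 → 14 → 15

Answer: 15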